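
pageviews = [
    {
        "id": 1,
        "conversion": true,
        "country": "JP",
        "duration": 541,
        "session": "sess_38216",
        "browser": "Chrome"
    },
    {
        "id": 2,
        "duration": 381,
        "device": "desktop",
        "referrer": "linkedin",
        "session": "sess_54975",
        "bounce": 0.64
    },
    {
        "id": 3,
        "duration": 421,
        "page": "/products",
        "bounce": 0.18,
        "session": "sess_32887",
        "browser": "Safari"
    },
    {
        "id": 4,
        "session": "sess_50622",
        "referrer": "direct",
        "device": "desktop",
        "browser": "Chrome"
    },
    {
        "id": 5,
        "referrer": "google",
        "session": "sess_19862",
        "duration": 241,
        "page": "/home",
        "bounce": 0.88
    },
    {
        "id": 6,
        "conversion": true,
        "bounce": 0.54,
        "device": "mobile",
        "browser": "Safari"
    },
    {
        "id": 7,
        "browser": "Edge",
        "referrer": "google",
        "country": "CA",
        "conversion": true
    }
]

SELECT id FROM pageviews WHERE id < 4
[1, 2, 3]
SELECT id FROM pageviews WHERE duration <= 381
[2, 5]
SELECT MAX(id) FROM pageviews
7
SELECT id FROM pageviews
[1, 2, 3, 4, 5, 6, 7]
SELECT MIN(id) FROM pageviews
1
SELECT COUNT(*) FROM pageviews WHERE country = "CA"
1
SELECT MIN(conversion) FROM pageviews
True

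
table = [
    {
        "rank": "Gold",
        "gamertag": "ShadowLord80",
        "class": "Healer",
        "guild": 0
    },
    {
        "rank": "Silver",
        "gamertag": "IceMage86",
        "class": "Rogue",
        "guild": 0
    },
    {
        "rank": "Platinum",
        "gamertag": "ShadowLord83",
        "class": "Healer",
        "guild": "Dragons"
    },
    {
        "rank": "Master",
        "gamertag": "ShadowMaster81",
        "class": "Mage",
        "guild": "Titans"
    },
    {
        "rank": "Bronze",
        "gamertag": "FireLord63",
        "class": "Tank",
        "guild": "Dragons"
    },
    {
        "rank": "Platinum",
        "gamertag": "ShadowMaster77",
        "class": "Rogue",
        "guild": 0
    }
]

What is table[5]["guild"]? 0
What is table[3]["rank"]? "Master"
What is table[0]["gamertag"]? "ShadowLord80"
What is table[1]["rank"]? "Silver"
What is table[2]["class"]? "Healer"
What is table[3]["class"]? "Mage"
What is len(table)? 6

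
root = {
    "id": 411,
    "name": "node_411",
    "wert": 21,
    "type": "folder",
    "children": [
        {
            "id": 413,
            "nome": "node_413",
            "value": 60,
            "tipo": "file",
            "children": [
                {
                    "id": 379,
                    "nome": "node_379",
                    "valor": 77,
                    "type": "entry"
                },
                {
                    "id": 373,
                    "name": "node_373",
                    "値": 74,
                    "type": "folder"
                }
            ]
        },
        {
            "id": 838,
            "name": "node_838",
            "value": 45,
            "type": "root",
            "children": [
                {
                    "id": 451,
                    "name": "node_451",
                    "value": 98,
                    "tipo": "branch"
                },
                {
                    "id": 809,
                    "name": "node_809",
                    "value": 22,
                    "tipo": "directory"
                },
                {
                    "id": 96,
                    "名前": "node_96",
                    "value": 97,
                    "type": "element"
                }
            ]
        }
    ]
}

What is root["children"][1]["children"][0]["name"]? "node_451"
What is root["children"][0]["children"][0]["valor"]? 77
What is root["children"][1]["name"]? "node_838"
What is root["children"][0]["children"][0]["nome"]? "node_379"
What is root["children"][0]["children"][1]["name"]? "node_373"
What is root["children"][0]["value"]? 60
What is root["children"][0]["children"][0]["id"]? 379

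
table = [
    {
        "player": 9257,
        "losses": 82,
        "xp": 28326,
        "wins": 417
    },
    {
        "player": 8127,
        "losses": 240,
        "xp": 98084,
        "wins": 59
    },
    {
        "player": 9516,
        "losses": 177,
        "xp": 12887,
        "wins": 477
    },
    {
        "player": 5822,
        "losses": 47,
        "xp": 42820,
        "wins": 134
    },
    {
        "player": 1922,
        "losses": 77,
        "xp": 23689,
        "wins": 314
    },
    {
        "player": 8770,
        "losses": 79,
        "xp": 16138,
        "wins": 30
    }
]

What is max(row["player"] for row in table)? 9516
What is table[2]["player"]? 9516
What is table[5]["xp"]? 16138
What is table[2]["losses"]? 177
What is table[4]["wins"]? 314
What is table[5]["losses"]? 79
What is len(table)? 6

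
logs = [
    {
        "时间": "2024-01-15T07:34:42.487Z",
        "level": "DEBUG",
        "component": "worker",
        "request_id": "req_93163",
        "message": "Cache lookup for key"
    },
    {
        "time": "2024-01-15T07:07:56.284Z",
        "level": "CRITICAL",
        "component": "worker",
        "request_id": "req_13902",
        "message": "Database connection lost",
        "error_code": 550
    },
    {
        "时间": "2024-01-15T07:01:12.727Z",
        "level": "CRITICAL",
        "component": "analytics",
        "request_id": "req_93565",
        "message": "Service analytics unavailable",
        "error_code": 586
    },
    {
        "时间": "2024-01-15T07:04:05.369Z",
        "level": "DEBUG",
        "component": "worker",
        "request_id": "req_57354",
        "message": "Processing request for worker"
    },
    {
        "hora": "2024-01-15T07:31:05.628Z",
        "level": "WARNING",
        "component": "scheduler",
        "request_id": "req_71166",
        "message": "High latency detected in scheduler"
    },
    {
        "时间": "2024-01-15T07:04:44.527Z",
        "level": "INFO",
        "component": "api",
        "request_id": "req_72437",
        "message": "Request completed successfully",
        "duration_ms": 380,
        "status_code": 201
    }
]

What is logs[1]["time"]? "2024-01-15T07:07:56.284Z"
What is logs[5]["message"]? "Request completed successfully"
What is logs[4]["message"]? "High latency detected in scheduler"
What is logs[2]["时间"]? "2024-01-15T07:01:12.727Z"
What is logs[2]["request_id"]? "req_93565"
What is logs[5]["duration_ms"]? 380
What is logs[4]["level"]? "WARNING"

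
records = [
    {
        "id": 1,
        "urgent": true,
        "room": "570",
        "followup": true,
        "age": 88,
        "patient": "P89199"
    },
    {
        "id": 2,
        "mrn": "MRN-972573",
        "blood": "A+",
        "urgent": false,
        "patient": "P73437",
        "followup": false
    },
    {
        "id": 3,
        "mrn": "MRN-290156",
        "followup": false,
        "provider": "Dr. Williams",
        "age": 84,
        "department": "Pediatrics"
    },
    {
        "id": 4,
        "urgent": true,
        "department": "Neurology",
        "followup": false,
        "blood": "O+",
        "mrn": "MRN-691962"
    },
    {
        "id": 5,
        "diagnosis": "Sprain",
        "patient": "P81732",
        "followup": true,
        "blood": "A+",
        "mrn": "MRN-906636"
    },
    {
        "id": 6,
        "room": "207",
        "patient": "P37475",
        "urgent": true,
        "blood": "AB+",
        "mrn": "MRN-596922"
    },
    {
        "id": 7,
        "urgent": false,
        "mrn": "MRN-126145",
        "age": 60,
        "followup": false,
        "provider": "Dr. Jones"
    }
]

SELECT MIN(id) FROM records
1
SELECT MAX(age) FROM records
88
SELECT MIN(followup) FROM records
False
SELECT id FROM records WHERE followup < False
[]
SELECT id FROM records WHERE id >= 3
[3, 4, 5, 6, 7]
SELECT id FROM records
[1, 2, 3, 4, 5, 6, 7]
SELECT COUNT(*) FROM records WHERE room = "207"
1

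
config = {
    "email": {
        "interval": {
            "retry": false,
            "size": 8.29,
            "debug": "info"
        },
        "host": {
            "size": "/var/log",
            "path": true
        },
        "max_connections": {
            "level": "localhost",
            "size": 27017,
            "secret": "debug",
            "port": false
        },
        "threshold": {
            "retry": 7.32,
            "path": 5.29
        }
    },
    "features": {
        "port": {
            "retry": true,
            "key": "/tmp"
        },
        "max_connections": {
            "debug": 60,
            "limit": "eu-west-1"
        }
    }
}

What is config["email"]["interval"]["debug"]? "info"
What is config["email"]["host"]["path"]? True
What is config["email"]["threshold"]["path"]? 5.29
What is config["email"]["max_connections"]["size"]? 27017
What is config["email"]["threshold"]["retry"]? 7.32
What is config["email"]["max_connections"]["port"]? False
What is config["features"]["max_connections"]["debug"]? 60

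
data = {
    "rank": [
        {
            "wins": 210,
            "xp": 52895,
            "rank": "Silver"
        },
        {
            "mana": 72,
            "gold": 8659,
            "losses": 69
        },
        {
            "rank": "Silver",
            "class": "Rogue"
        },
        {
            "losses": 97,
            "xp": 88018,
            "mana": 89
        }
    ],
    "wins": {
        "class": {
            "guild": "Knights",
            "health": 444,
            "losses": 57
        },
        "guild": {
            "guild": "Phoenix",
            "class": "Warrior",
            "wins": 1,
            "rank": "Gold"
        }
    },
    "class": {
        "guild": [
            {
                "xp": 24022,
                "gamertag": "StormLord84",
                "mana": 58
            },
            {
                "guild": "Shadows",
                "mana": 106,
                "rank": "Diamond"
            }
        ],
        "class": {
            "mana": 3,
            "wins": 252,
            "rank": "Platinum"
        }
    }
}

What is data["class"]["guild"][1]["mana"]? 106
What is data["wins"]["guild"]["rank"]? "Gold"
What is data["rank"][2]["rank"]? "Silver"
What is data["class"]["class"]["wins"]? 252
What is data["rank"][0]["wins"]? 210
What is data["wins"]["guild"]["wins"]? 1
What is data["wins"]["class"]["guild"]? "Knights"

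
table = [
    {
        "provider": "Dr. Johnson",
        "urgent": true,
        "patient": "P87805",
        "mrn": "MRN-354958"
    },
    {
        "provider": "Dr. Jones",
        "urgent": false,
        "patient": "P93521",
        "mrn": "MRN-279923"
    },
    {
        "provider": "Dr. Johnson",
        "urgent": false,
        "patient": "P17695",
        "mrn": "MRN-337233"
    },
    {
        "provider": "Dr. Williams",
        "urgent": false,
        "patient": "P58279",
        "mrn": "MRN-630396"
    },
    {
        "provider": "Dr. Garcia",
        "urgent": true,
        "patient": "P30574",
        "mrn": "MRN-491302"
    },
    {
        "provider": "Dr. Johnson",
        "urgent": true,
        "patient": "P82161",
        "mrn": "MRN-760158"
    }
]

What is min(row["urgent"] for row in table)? False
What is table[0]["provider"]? "Dr. Johnson"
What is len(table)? 6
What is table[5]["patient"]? "P82161"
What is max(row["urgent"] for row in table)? True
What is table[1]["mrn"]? "MRN-279923"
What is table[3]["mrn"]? "MRN-630396"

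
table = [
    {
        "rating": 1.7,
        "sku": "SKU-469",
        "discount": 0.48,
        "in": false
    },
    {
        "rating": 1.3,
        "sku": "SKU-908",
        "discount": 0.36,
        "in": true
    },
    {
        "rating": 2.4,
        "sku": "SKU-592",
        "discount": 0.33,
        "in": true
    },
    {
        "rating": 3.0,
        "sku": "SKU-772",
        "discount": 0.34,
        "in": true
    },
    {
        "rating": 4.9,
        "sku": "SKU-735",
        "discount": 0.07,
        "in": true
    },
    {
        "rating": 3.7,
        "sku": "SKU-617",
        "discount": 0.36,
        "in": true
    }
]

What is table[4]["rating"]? 4.9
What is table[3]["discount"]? 0.34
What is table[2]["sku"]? "SKU-592"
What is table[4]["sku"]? "SKU-735"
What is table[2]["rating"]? 2.4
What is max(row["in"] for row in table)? True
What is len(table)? 6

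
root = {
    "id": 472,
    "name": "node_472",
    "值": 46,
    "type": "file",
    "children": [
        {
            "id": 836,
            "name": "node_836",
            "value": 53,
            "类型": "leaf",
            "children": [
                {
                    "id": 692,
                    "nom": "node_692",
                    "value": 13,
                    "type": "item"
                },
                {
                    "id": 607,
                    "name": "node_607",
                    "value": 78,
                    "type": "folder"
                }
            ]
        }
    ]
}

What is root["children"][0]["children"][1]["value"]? 78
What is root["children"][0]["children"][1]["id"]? 607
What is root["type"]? "file"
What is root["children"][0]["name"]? "node_836"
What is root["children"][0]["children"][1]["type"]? "folder"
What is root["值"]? 46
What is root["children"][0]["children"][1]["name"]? "node_607"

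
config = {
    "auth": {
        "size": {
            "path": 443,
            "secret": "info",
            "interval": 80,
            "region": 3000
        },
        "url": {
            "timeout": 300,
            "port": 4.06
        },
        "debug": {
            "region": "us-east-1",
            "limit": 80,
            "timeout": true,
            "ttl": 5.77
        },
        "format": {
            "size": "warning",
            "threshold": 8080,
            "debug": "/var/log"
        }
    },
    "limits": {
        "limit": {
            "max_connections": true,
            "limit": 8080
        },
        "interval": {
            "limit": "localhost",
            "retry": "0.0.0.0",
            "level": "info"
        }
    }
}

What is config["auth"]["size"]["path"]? 443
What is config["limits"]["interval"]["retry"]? "0.0.0.0"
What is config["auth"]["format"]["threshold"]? 8080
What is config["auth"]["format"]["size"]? "warning"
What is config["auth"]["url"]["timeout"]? 300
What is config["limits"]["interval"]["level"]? "info"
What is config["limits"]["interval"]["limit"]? "localhost"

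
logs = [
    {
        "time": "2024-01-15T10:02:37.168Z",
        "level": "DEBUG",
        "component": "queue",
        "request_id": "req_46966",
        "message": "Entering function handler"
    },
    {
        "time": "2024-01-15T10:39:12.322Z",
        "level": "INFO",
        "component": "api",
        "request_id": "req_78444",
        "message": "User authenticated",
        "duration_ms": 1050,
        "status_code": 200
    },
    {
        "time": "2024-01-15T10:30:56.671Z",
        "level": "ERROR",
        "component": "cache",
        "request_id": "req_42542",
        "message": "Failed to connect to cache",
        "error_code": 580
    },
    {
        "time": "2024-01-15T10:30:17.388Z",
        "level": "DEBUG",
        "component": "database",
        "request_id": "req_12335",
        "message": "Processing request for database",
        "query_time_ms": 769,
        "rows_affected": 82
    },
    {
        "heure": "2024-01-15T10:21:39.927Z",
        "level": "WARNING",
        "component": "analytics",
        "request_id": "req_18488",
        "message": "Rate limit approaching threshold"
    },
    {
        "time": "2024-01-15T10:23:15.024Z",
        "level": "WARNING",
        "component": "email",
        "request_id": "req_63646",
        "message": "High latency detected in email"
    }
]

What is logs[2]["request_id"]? "req_42542"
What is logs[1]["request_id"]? "req_78444"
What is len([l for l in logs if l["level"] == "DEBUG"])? 2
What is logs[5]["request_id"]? "req_63646"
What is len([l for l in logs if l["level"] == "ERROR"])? 1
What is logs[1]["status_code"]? 200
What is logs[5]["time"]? "2024-01-15T10:23:15.024Z"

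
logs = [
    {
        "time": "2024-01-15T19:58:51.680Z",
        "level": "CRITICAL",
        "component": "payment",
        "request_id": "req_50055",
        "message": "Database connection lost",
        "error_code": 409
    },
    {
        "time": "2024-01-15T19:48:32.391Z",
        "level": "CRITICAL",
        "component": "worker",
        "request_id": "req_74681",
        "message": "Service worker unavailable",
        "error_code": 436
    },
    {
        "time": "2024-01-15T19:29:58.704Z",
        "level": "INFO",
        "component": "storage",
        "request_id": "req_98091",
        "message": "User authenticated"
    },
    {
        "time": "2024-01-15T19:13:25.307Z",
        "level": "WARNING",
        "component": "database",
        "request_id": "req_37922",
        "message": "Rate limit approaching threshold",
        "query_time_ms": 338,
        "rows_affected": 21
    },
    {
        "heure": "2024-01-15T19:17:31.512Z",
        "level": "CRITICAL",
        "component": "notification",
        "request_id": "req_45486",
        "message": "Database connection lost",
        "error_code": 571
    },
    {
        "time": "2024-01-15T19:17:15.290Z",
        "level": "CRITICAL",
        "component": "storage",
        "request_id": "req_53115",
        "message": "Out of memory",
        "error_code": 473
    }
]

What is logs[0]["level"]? "CRITICAL"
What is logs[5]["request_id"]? "req_53115"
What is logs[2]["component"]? "storage"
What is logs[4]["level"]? "CRITICAL"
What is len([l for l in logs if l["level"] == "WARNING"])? 1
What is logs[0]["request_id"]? "req_50055"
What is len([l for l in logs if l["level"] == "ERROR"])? 0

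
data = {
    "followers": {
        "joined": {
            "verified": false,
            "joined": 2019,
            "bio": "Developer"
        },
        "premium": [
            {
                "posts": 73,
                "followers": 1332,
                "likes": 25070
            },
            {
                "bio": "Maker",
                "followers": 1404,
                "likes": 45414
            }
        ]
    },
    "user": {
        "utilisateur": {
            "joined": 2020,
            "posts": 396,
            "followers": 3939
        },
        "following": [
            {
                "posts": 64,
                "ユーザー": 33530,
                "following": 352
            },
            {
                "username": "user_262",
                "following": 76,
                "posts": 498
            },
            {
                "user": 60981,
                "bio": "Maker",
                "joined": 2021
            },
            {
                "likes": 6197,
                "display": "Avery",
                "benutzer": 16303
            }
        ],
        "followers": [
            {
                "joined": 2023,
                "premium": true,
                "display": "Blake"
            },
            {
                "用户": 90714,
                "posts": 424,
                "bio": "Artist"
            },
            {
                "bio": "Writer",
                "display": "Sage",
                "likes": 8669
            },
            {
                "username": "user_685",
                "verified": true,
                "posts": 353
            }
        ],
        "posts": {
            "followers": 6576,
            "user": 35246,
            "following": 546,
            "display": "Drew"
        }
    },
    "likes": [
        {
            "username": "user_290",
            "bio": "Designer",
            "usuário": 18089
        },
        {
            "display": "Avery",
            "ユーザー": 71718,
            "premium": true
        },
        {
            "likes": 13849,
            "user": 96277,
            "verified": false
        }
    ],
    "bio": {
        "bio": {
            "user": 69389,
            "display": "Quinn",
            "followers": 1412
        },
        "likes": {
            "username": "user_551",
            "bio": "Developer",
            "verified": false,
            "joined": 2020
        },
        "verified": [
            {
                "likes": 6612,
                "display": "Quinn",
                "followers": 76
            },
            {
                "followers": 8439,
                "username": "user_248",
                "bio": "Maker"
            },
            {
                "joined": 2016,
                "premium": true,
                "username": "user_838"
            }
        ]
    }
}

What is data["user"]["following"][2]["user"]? 60981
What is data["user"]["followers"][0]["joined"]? 2023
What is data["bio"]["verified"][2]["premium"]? True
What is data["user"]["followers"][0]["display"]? "Blake"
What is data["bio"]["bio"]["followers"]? 1412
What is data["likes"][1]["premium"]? True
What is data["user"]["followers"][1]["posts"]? 424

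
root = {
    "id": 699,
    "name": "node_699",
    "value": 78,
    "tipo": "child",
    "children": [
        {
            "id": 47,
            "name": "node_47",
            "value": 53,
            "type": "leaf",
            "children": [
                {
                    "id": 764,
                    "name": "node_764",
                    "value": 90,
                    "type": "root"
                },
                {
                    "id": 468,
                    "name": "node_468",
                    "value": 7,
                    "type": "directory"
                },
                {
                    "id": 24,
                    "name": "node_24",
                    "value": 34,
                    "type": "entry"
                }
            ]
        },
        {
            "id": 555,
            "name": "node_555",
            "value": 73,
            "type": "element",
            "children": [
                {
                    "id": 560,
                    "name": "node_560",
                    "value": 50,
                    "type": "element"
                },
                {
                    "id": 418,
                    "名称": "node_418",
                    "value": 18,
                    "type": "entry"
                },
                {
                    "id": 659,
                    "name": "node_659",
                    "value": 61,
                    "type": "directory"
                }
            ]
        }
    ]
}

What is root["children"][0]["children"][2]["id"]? 24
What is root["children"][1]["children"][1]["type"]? "entry"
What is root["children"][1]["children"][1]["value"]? 18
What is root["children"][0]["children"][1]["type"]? "directory"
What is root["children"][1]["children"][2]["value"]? 61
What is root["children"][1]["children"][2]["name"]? "node_659"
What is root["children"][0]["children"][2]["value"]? 34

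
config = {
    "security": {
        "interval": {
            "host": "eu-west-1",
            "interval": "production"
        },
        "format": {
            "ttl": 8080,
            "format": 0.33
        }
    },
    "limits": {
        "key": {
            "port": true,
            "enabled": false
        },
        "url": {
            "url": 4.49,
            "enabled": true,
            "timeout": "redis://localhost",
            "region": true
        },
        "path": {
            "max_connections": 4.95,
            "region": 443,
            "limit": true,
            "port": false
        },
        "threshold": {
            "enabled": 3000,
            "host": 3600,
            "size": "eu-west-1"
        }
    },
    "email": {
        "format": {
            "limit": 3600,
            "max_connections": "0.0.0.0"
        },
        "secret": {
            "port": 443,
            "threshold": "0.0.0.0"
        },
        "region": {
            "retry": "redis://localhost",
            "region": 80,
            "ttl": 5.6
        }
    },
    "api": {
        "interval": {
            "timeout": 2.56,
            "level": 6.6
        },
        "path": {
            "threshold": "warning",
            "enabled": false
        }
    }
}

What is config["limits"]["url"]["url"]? 4.49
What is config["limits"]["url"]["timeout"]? "redis://localhost"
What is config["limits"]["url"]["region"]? True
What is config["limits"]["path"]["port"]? False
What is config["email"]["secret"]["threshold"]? "0.0.0.0"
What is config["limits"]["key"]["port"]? True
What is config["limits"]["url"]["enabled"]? True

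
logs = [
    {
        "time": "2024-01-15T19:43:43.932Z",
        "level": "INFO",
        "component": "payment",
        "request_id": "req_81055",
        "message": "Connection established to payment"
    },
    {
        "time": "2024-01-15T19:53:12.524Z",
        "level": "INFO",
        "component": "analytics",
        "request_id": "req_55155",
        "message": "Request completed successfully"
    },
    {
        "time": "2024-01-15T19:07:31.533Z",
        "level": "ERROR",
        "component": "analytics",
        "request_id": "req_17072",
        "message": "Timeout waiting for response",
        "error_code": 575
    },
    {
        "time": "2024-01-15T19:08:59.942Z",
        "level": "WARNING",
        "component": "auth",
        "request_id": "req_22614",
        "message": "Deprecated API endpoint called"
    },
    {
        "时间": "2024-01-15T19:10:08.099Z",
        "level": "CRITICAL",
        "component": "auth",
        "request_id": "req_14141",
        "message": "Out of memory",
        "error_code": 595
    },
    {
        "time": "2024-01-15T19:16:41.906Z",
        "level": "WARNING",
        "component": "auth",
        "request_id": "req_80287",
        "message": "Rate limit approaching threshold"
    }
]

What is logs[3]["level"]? "WARNING"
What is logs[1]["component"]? "analytics"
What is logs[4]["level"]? "CRITICAL"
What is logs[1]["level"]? "INFO"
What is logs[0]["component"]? "payment"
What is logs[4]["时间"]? "2024-01-15T19:10:08.099Z"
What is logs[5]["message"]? "Rate limit approaching threshold"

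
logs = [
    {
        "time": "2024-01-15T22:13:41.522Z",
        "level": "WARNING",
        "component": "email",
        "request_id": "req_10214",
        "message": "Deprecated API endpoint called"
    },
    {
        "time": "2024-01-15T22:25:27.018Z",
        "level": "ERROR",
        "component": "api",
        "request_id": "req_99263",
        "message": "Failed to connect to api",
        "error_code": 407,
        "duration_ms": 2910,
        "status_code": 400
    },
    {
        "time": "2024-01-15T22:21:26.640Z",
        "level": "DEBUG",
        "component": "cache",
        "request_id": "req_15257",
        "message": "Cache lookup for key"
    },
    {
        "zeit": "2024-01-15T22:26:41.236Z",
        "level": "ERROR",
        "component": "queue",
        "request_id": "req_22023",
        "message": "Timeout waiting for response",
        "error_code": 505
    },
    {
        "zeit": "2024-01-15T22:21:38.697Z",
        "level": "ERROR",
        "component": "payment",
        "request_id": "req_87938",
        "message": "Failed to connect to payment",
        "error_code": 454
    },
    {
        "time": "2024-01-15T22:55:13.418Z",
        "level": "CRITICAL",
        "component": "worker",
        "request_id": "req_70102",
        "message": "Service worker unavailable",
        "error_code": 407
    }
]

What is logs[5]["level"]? "CRITICAL"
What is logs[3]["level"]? "ERROR"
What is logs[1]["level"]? "ERROR"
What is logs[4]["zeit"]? "2024-01-15T22:21:38.697Z"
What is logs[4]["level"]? "ERROR"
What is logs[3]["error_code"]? 505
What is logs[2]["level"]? "DEBUG"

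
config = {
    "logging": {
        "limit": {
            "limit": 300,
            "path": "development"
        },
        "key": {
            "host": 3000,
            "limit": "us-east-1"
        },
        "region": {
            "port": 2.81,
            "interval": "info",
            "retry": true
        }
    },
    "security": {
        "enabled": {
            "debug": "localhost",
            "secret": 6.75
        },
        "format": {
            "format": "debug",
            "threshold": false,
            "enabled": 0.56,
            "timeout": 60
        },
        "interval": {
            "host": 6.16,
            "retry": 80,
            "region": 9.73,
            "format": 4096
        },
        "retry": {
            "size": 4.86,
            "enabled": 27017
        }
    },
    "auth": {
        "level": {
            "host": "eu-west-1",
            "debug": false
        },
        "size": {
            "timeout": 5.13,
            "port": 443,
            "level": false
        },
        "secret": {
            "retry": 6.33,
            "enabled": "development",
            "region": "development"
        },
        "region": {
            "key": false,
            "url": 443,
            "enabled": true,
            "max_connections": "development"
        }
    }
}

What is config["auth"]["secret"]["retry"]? 6.33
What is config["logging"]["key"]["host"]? 3000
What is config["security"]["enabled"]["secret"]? 6.75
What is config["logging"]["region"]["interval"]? "info"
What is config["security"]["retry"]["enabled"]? 27017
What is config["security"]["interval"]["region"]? 9.73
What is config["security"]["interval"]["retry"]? 80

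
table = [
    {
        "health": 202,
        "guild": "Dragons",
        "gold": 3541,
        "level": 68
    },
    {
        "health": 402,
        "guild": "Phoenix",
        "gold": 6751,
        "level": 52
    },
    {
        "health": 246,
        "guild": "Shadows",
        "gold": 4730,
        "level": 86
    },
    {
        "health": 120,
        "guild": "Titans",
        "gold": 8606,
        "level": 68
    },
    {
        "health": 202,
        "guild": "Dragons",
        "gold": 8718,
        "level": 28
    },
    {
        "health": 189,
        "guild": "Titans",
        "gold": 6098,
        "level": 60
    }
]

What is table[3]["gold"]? 8606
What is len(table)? 6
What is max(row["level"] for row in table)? 86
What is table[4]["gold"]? 8718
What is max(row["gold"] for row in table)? 8718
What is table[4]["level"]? 28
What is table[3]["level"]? 68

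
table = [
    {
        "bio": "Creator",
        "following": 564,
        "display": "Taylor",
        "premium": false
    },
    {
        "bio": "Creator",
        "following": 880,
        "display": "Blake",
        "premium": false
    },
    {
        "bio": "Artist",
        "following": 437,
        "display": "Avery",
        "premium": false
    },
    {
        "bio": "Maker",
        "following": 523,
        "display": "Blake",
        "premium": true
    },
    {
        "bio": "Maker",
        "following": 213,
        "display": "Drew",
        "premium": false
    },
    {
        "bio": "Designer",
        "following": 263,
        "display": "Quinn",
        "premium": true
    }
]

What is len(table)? 6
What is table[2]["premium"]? False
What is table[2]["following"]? 437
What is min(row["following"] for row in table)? 213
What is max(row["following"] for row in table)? 880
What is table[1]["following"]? 880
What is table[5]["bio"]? "Designer"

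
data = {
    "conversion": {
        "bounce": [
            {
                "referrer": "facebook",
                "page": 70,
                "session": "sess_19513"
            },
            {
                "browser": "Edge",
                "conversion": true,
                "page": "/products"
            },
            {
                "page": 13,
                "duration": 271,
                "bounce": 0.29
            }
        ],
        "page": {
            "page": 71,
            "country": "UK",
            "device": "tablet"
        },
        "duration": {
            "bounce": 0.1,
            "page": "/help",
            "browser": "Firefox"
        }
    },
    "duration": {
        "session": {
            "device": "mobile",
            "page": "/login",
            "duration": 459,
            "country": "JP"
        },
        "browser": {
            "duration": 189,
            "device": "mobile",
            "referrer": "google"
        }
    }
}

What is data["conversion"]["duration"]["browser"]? "Firefox"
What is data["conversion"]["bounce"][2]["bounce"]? 0.29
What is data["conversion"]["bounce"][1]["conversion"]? True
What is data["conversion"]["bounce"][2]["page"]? 13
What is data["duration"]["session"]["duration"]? 459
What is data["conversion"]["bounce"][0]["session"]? "sess_19513"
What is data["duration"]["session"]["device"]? "mobile"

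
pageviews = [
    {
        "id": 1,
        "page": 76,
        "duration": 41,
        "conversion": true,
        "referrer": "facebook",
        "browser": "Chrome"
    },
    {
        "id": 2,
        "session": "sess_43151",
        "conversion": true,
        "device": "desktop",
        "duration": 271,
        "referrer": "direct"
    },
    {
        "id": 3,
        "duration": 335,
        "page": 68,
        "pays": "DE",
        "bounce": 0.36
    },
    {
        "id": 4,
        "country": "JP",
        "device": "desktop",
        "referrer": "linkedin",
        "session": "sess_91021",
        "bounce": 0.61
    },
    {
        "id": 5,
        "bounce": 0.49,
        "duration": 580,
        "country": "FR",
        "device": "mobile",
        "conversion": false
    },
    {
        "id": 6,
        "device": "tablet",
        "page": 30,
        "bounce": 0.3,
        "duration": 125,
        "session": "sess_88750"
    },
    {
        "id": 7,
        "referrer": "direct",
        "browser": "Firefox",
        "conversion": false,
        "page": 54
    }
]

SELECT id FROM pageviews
[1, 2, 3, 4, 5, 6, 7]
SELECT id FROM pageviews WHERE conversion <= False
[5, 7]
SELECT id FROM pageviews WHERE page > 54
[1, 3]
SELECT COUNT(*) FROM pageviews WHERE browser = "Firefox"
1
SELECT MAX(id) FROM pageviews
7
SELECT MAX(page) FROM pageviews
76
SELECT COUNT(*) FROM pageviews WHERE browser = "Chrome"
1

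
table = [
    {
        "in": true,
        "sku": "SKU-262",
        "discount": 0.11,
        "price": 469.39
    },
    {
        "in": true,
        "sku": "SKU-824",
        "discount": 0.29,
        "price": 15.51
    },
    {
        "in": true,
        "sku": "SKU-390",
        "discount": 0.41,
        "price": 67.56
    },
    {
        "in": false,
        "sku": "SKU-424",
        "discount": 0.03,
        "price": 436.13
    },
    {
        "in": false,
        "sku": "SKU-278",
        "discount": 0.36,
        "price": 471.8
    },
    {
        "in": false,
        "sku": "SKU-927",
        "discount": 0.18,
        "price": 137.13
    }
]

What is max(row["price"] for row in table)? 471.8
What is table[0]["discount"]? 0.11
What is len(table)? 6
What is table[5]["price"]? 137.13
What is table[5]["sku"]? "SKU-927"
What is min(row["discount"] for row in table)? 0.03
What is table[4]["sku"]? "SKU-278"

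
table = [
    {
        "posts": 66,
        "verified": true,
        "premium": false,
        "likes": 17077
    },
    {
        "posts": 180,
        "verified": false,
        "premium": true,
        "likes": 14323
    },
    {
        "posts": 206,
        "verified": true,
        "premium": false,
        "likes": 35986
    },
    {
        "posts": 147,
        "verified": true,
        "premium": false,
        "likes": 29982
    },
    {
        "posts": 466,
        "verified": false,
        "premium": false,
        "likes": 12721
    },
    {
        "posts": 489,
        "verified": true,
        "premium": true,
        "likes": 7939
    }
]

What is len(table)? 6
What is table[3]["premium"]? False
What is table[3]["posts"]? 147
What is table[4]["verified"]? False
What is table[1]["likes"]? 14323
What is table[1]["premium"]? True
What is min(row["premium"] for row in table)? False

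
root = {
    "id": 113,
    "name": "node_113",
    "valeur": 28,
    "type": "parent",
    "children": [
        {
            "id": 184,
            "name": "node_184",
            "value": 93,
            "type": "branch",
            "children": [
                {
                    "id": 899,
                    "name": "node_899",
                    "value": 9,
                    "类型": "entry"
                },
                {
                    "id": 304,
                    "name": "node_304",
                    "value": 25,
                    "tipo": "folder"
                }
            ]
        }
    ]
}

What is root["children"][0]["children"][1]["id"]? 304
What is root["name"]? "node_113"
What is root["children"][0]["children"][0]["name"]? "node_899"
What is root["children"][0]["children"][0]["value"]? 9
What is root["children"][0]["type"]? "branch"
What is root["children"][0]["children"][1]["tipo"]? "folder"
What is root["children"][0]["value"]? 93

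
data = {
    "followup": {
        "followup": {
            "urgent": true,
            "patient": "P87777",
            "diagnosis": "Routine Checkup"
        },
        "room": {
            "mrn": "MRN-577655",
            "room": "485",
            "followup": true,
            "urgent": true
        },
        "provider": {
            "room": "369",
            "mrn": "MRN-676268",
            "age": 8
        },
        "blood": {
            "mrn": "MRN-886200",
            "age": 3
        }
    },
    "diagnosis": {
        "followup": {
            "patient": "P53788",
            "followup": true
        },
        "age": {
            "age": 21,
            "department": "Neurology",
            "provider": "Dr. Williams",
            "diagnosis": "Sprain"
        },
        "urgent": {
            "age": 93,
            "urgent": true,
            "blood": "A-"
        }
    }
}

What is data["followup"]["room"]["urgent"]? True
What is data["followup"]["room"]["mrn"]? "MRN-577655"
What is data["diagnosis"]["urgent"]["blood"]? "A-"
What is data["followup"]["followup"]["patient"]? "P87777"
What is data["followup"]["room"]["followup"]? True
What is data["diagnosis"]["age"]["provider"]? "Dr. Williams"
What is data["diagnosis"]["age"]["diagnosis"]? "Sprain"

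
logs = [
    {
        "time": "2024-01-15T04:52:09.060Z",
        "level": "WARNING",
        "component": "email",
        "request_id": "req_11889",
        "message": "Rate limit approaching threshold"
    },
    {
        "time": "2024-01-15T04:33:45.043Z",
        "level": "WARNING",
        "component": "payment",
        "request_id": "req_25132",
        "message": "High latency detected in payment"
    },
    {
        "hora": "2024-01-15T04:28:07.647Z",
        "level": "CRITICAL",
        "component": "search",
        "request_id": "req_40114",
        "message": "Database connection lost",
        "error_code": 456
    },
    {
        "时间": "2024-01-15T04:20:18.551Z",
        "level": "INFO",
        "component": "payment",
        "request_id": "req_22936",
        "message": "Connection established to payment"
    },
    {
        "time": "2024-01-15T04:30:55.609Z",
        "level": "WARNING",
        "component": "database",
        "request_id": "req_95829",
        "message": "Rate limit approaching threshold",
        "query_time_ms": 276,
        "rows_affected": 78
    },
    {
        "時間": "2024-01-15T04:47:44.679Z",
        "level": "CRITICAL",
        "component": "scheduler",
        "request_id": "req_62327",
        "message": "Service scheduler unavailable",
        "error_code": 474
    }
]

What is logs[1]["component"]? "payment"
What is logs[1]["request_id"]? "req_25132"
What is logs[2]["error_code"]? 456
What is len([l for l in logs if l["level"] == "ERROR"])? 0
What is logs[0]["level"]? "WARNING"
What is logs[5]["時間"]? "2024-01-15T04:47:44.679Z"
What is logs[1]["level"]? "WARNING"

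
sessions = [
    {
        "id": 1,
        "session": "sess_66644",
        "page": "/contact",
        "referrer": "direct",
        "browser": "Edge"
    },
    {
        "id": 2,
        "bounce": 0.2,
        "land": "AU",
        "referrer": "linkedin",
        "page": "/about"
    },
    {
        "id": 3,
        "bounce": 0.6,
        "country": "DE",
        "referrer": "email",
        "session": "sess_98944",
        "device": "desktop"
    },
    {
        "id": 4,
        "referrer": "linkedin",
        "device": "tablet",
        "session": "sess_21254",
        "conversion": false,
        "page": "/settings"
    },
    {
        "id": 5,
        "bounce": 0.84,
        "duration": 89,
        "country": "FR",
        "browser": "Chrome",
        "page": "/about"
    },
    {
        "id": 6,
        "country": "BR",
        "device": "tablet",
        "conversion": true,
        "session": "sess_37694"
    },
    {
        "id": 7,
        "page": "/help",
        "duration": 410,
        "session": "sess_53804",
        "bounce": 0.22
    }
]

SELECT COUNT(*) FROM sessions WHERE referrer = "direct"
1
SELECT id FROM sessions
[1, 2, 3, 4, 5, 6, 7]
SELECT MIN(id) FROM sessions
1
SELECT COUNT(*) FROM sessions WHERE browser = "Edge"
1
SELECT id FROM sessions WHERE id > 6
[7]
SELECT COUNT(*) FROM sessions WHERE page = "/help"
1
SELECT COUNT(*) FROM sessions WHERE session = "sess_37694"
1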